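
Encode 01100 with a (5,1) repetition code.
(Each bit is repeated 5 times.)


Each bit -> 5 copies

0000011111111110000000000


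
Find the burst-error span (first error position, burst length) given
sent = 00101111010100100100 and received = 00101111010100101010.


XOR: 00000000000000001110

Burst at position 16, length 3


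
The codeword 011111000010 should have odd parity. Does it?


Number of 1s: 6

No, parity error (6 ones)


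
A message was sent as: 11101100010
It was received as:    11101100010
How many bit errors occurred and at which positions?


XOR: 00000000000

0 errors (received matches sent)


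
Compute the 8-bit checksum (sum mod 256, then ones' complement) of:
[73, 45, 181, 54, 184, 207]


Sum = 744 mod 256 = 232
Complement = 23

23


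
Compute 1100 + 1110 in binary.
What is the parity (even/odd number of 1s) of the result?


1100 = 12
1110 = 14
Sum = 26 = 11010
1s count = 3

odd parity (3 ones in 11010)


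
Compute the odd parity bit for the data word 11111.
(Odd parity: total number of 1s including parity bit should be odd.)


Number of 1s in data: 5
Parity bit: 0

0


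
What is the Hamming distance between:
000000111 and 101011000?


XOR: 101011111
Count of 1s: 7

7


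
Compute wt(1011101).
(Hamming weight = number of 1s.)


Counting 1s in 1011101

5


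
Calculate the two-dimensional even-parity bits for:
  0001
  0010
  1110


Row parities: 111
Column parities: 1101

Row P: 111, Col P: 1101, Corner: 1


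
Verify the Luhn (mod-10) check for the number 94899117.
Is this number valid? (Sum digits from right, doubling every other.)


Luhn sum = 48
48 mod 10 = 8

Invalid (Luhn sum mod 10 = 8)


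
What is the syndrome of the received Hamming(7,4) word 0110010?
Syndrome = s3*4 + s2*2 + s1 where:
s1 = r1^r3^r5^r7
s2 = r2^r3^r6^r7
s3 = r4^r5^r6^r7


s1=1, s2=1, s3=1

Syndrome = 7 (error at position 7)


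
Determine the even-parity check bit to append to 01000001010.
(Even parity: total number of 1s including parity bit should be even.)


Number of 1s in data: 3
Parity bit: 1

1


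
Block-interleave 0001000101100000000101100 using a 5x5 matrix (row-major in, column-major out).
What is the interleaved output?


Matrix:
  00010
  00101
  10000
  00001
  01100
Read columns: 0010000001010011000001010

0010000001010011000001010


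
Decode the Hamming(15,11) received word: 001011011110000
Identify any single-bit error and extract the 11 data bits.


Syndrome = 0: no error detected

Data: 11101110000 (no errors)


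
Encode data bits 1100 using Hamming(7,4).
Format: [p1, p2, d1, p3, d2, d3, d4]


Parity bits: p1=0, p2=1, p3=1

0111100


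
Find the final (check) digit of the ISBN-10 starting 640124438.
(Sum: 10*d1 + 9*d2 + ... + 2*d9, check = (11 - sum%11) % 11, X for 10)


Weighted sum: 176
176 mod 11 = 0

Check digit: 0


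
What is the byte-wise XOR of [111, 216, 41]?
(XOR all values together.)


XOR chain: 111 ^ 216 ^ 41 = 158

158


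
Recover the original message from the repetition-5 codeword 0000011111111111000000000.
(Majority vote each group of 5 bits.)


Groups: 00000, 11111, 11111, 10000, 00000
Majority votes: 01100

01100


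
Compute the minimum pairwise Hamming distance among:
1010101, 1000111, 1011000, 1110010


Comparing all pairs, minimum distance: 2
Can detect 1 errors, correct 0 errors

2


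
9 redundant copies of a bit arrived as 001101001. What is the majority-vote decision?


Ones: 4 out of 9
Threshold: 5

0 (4/9 voted 1)


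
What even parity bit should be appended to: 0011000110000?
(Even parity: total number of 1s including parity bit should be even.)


Number of 1s in data: 4
Parity bit: 0

0


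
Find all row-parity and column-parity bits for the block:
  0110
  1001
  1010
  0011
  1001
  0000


Row parities: 000000
Column parities: 1111

Row P: 000000, Col P: 1111, Corner: 0


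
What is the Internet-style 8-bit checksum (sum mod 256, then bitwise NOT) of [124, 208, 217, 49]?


Sum = 598 mod 256 = 86
Complement = 169

169


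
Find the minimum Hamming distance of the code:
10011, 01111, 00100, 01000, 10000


Comparing all pairs, minimum distance: 2
Can detect 1 errors, correct 0 errors

2


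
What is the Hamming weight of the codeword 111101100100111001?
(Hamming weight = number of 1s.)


Counting 1s in 111101100100111001

11


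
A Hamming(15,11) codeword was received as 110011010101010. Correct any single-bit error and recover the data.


Syndrome = 0: no error detected

Data: 01100101010 (no errors)


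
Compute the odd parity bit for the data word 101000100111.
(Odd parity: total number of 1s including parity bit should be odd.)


Number of 1s in data: 6
Parity bit: 1

1


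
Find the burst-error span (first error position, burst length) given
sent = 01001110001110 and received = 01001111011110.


XOR: 00000001010000

Burst at position 7, length 3


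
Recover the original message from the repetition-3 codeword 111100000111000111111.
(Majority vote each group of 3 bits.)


Groups: 111, 100, 000, 111, 000, 111, 111
Majority votes: 1001011

1001011


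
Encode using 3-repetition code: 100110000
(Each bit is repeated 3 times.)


Each bit -> 3 copies

111000000111111000000000000


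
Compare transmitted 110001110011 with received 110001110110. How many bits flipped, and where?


XOR: 000000000101

2 error(s) at position(s): 9, 11


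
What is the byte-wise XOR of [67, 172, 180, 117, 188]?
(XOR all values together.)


XOR chain: 67 ^ 172 ^ 180 ^ 117 ^ 188 = 146

146


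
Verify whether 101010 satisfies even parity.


Number of 1s: 3

No, parity error (3 ones)


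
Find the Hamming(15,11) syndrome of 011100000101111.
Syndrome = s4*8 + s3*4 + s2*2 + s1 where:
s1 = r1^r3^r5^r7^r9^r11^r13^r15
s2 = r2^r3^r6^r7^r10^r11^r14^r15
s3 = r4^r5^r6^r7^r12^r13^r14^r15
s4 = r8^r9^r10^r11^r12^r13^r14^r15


s1=1, s2=1, s3=1, s4=1

Syndrome = 15 (error at position 15)


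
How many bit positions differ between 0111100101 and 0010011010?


XOR: 0101111111
Count of 1s: 8

8


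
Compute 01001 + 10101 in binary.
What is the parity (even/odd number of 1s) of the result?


01001 = 9
10101 = 21
Sum = 30 = 11110
1s count = 4

even parity (4 ones in 11110)


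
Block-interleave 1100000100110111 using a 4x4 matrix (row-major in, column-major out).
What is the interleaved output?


Matrix:
  1100
  0001
  0011
  0111
Read columns: 1000100100110111

1000100100110111


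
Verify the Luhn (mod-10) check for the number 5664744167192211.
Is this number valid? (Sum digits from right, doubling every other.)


Luhn sum = 62
62 mod 10 = 2

Invalid (Luhn sum mod 10 = 2)


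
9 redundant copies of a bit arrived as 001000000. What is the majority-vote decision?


Ones: 1 out of 9
Threshold: 5

0 (1/9 voted 1)


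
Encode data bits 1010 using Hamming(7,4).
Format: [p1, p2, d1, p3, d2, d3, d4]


Parity bits: p1=1, p2=0, p3=1

1011010


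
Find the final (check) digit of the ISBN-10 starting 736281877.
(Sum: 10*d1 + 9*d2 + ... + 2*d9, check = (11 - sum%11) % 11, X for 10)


Weighted sum: 279
279 mod 11 = 4

Check digit: 7


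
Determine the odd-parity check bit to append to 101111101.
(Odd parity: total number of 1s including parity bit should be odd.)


Number of 1s in data: 7
Parity bit: 0

0


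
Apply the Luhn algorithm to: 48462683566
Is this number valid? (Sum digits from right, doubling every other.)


Luhn sum = 51
51 mod 10 = 1

Invalid (Luhn sum mod 10 = 1)


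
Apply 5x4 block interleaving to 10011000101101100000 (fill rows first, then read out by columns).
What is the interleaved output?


Matrix:
  1001
  1000
  1011
  0110
  0000
Read columns: 11100000100011010100

11100000100011010100


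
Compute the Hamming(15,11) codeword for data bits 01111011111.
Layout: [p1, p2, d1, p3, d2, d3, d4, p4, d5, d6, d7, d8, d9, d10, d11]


Parity bits: p1=0, p2=1, p3=1, p4=0

010111101011111


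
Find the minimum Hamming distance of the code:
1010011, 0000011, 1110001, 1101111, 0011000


Comparing all pairs, minimum distance: 2
Can detect 1 errors, correct 0 errors

2


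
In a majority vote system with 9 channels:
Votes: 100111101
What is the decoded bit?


Ones: 6 out of 9
Threshold: 5

1 (6/9 voted 1)


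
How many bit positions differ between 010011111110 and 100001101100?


XOR: 110010010010
Count of 1s: 5

5


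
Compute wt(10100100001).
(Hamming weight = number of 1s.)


Counting 1s in 10100100001

4


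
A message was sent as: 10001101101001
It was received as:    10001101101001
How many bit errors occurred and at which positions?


XOR: 00000000000000

0 errors (received matches sent)


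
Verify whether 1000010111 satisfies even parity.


Number of 1s: 5

No, parity error (5 ones)


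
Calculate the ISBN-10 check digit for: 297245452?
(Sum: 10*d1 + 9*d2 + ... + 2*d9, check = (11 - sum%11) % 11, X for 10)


Weighted sum: 255
255 mod 11 = 2

Check digit: 9


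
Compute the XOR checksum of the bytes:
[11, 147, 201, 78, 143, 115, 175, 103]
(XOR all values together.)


XOR chain: 11 ^ 147 ^ 201 ^ 78 ^ 143 ^ 115 ^ 175 ^ 103 = 43

43


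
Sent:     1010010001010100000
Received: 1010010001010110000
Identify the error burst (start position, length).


XOR: 0000000000000010000

Burst at position 14, length 1


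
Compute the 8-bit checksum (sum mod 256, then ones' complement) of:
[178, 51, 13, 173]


Sum = 415 mod 256 = 159
Complement = 96

96


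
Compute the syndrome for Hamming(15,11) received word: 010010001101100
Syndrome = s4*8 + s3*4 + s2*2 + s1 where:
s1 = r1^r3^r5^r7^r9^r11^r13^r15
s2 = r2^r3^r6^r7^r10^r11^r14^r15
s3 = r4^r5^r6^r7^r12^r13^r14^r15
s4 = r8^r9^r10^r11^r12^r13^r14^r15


s1=1, s2=0, s3=1, s4=0

Syndrome = 5 (error at position 5)


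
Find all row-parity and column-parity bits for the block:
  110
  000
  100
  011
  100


Row parities: 00101
Column parities: 101

Row P: 00101, Col P: 101, Corner: 0


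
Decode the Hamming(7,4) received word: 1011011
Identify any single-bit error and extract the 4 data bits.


Syndrome = 7: error at position 7

Data: 1010 (corrected bit 7)


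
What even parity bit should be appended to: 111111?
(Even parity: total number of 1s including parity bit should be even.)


Number of 1s in data: 6
Parity bit: 0

0


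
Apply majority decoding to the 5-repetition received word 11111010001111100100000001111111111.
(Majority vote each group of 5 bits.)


Groups: 11111, 01000, 11111, 00100, 00000, 11111, 11111
Majority votes: 1010011

1010011


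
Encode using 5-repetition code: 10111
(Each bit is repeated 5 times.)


Each bit -> 5 copies

1111100000111111111111111


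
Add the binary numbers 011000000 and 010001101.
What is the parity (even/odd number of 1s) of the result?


011000000 = 192
010001101 = 141
Sum = 333 = 101001101
1s count = 5

odd parity (5 ones in 101001101)


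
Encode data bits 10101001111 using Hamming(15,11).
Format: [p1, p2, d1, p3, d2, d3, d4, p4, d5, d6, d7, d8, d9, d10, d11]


Parity bits: p1=0, p2=0, p3=1, p4=1

001101011001111


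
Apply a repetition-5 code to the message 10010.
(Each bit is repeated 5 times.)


Each bit -> 5 copies

1111100000000001111100000


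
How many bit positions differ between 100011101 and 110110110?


XOR: 010101011
Count of 1s: 5

5


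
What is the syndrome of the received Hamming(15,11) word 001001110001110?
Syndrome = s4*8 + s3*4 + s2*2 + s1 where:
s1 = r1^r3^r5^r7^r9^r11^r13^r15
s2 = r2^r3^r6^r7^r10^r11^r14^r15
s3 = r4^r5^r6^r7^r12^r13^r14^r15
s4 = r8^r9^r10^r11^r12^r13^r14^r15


s1=1, s2=0, s3=1, s4=0

Syndrome = 5 (error at position 5)


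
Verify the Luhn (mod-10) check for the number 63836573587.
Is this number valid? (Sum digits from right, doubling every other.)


Luhn sum = 65
65 mod 10 = 5

Invalid (Luhn sum mod 10 = 5)


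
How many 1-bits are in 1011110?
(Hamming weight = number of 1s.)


Counting 1s in 1011110

5


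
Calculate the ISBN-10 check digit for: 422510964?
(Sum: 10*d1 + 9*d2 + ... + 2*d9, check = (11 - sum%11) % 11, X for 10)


Weighted sum: 177
177 mod 11 = 1

Check digit: X


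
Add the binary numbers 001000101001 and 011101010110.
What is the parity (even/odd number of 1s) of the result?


001000101001 = 553
011101010110 = 1878
Sum = 2431 = 100101111111
1s count = 9

odd parity (9 ones in 100101111111)


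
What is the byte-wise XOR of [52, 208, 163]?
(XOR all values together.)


XOR chain: 52 ^ 208 ^ 163 = 71

71


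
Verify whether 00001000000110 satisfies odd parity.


Number of 1s: 3

Yes, parity is correct (3 ones)


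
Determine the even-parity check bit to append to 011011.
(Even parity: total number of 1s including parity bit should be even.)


Number of 1s in data: 4
Parity bit: 0

0


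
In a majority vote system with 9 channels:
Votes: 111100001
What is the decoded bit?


Ones: 5 out of 9
Threshold: 5

1 (5/9 voted 1)


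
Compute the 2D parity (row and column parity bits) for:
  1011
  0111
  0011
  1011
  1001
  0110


Row parities: 110100
Column parities: 1011

Row P: 110100, Col P: 1011, Corner: 1


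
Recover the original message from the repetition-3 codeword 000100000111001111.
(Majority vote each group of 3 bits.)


Groups: 000, 100, 000, 111, 001, 111
Majority votes: 000101

000101


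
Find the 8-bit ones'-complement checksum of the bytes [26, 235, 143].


Sum = 404 mod 256 = 148
Complement = 107

107


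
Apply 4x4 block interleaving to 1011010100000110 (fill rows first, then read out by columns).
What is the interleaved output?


Matrix:
  1011
  0101
  0000
  0110
Read columns: 1000010110011100

1000010110011100


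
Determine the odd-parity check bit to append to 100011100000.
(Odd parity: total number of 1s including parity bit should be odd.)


Number of 1s in data: 4
Parity bit: 1

1


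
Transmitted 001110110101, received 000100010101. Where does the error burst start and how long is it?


XOR: 001010100000

Burst at position 2, length 5


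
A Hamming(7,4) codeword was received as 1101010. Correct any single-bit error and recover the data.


Syndrome = 1: error at position 1

Data: 0010 (corrected bit 1)


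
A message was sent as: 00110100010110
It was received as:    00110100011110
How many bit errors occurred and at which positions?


XOR: 00000000001000

1 error(s) at position(s): 10


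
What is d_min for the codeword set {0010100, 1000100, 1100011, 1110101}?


Comparing all pairs, minimum distance: 2
Can detect 1 errors, correct 0 errors

2


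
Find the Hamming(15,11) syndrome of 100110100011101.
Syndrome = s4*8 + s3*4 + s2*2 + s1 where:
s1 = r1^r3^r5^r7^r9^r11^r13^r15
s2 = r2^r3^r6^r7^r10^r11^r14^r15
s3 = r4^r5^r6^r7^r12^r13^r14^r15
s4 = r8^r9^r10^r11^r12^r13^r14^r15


s1=0, s2=1, s3=0, s4=0

Syndrome = 2 (error at position 2)


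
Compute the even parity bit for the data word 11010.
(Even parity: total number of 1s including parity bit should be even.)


Number of 1s in data: 3
Parity bit: 1

1


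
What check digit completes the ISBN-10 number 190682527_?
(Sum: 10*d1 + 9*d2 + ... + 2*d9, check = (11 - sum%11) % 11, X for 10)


Weighted sum: 231
231 mod 11 = 0

Check digit: 0


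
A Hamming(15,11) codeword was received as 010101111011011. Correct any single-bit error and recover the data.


Syndrome = 0: no error detected

Data: 00111011011 (no errors)


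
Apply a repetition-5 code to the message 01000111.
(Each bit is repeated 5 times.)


Each bit -> 5 copies

0000011111000000000000000111111111111111


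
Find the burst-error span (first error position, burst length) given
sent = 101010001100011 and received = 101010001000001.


XOR: 000000000100010

Burst at position 9, length 5


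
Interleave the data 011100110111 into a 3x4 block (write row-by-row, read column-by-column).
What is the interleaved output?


Matrix:
  0111
  0011
  0111
Read columns: 000101111111

000101111111


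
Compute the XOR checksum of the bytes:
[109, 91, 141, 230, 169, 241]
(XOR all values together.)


XOR chain: 109 ^ 91 ^ 141 ^ 230 ^ 169 ^ 241 = 5

5


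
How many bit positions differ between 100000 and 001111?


XOR: 101111
Count of 1s: 5

5


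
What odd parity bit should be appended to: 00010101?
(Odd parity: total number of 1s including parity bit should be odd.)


Number of 1s in data: 3
Parity bit: 0

0


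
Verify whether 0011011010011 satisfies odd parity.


Number of 1s: 7

Yes, parity is correct (7 ones)


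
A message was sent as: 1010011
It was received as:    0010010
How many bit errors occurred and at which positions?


XOR: 1000001

2 error(s) at position(s): 0, 6


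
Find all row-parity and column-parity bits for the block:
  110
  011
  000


Row parities: 000
Column parities: 101

Row P: 000, Col P: 101, Corner: 0


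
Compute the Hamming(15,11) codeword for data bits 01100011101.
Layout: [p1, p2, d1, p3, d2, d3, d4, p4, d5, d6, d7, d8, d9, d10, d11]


Parity bits: p1=0, p2=1, p3=1, p4=0

010111000011101


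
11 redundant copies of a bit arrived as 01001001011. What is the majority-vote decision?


Ones: 5 out of 11
Threshold: 6

0 (5/11 voted 1)


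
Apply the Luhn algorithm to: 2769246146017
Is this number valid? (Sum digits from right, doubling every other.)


Luhn sum = 56
56 mod 10 = 6

Invalid (Luhn sum mod 10 = 6)


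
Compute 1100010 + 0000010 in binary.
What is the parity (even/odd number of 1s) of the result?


1100010 = 98
0000010 = 2
Sum = 100 = 1100100
1s count = 3

odd parity (3 ones in 1100100)


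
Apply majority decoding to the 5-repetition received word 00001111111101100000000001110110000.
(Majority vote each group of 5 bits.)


Groups: 00001, 11111, 11011, 00000, 00000, 11101, 10000
Majority votes: 0110010

0110010


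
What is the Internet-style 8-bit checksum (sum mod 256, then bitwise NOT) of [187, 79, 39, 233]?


Sum = 538 mod 256 = 26
Complement = 229

229


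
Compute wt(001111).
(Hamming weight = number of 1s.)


Counting 1s in 001111

4


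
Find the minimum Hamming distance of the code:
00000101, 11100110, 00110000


Comparing all pairs, minimum distance: 4
Can detect 3 errors, correct 1 errors

4


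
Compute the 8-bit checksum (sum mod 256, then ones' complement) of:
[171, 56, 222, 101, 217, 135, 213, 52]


Sum = 1167 mod 256 = 143
Complement = 112

112


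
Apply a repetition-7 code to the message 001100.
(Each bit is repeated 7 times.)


Each bit -> 7 copies

000000000000001111111111111100000000000000


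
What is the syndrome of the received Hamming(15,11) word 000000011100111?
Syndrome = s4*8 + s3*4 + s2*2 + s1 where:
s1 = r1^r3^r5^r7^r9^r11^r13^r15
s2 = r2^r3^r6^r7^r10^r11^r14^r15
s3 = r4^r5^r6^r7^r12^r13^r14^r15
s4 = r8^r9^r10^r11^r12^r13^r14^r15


s1=1, s2=1, s3=1, s4=0

Syndrome = 7 (error at position 7)


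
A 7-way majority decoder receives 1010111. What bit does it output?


Ones: 5 out of 7
Threshold: 4

1 (5/7 voted 1)


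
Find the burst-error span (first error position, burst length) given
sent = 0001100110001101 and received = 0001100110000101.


XOR: 0000000000001000

Burst at position 12, length 1


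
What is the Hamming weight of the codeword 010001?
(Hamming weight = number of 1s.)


Counting 1s in 010001

2


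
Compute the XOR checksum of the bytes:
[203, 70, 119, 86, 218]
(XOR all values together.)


XOR chain: 203 ^ 70 ^ 119 ^ 86 ^ 218 = 118

118


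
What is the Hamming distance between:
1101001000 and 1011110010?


XOR: 0110111010
Count of 1s: 6

6


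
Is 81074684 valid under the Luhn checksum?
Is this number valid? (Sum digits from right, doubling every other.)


Luhn sum = 40
40 mod 10 = 0

Valid (Luhn sum mod 10 = 0)


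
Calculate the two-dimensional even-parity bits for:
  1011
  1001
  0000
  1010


Row parities: 1000
Column parities: 1000

Row P: 1000, Col P: 1000, Corner: 1


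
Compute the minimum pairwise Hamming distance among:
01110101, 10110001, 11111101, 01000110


Comparing all pairs, minimum distance: 2
Can detect 1 errors, correct 0 errors

2


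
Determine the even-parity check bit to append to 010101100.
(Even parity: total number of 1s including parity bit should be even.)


Number of 1s in data: 4
Parity bit: 0

0


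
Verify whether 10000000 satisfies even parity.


Number of 1s: 1

No, parity error (1 ones)


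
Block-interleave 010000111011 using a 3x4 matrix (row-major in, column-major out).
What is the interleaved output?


Matrix:
  0100
  0011
  1011
Read columns: 001100011011

001100011011


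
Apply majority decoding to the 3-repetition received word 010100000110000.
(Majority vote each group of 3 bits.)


Groups: 010, 100, 000, 110, 000
Majority votes: 00010

00010


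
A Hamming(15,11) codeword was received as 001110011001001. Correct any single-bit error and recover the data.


Syndrome = 0: no error detected

Data: 11001001001 (no errors)


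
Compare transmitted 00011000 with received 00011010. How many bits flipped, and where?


XOR: 00000010

1 error(s) at position(s): 6


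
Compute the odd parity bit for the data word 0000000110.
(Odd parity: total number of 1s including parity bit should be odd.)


Number of 1s in data: 2
Parity bit: 1

1


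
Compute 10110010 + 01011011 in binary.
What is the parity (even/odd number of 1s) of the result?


10110010 = 178
01011011 = 91
Sum = 269 = 100001101
1s count = 4

even parity (4 ones in 100001101)


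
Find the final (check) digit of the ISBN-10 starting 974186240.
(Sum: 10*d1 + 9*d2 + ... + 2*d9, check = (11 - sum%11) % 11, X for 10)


Weighted sum: 290
290 mod 11 = 4

Check digit: 7


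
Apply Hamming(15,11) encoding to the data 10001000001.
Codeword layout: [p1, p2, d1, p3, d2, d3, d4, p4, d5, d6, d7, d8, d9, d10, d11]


Parity bits: p1=1, p2=0, p3=1, p4=0

101100001000001


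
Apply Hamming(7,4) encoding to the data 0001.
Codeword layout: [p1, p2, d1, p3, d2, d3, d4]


Parity bits: p1=1, p2=1, p3=1

1101001


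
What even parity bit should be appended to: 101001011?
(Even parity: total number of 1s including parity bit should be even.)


Number of 1s in data: 5
Parity bit: 1

1


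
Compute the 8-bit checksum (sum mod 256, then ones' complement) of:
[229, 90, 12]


Sum = 331 mod 256 = 75
Complement = 180

180


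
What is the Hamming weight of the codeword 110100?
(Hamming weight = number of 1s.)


Counting 1s in 110100

3


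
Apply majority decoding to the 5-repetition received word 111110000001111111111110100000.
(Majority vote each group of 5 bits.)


Groups: 11111, 00000, 01111, 11111, 11101, 00000
Majority votes: 101110

101110


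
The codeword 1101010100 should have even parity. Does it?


Number of 1s: 5

No, parity error (5 ones)


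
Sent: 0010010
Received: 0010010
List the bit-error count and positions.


XOR: 0000000

0 errors (received matches sent)


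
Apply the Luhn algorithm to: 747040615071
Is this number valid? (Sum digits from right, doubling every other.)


Luhn sum = 33
33 mod 10 = 3

Invalid (Luhn sum mod 10 = 3)


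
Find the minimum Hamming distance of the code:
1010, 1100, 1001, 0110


Comparing all pairs, minimum distance: 2
Can detect 1 errors, correct 0 errors

2


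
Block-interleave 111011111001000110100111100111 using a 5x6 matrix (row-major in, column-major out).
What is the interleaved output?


Matrix:
  111011
  111001
  000110
  100111
  100111
Read columns: 110111100011000001111011111011

110111100011000001111011111011


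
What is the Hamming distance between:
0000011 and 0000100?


XOR: 0000111
Count of 1s: 3

3


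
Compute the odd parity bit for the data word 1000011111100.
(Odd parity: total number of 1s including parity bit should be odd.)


Number of 1s in data: 7
Parity bit: 0

0


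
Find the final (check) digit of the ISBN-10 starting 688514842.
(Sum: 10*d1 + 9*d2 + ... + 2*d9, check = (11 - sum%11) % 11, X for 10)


Weighted sum: 305
305 mod 11 = 8

Check digit: 3


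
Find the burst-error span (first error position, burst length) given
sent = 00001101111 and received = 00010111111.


XOR: 00011010000

Burst at position 3, length 4


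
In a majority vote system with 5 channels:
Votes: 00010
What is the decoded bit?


Ones: 1 out of 5
Threshold: 3

0 (1/5 voted 1)


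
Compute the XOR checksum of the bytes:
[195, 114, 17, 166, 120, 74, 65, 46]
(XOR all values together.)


XOR chain: 195 ^ 114 ^ 17 ^ 166 ^ 120 ^ 74 ^ 65 ^ 46 = 91

91


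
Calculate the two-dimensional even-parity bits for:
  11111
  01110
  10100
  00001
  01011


Row parities: 11011
Column parities: 01111

Row P: 11011, Col P: 01111, Corner: 0


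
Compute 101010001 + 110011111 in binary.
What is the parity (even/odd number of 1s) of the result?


101010001 = 337
110011111 = 415
Sum = 752 = 1011110000
1s count = 5

odd parity (5 ones in 1011110000)


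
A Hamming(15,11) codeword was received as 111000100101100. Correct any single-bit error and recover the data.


Syndrome = 12: error at position 12

Data: 10010100100 (corrected bit 12)


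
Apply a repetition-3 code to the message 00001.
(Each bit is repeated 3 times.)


Each bit -> 3 copies

000000000000111


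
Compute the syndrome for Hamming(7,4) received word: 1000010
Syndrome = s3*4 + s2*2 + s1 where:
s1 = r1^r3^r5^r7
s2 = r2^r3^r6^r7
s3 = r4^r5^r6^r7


s1=1, s2=1, s3=1

Syndrome = 7 (error at position 7)


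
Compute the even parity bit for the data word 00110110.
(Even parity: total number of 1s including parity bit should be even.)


Number of 1s in data: 4
Parity bit: 0

0


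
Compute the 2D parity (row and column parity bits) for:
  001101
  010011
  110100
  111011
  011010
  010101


Row parities: 111111
Column parities: 011110

Row P: 111111, Col P: 011110, Corner: 0


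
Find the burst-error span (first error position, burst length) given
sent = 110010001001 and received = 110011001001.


XOR: 000001000000

Burst at position 5, length 1


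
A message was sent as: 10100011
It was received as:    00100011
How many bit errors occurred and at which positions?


XOR: 10000000

1 error(s) at position(s): 0


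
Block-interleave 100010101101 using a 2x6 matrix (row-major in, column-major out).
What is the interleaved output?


Matrix:
  100010
  101101
Read columns: 110001011001

110001011001


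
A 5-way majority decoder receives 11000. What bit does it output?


Ones: 2 out of 5
Threshold: 3

0 (2/5 voted 1)


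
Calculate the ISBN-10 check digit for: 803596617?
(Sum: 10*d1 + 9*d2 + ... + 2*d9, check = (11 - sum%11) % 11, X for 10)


Weighted sum: 264
264 mod 11 = 0

Check digit: 0


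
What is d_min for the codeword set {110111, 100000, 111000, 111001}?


Comparing all pairs, minimum distance: 1
Can detect 0 errors, correct 0 errors

1


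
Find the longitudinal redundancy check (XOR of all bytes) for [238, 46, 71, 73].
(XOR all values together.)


XOR chain: 238 ^ 46 ^ 71 ^ 73 = 206

206


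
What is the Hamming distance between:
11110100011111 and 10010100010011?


XOR: 01100000001100
Count of 1s: 4

4


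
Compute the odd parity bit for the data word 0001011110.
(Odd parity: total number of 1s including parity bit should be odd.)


Number of 1s in data: 5
Parity bit: 0

0


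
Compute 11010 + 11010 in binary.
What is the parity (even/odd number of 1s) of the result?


11010 = 26
11010 = 26
Sum = 52 = 110100
1s count = 3

odd parity (3 ones in 110100)


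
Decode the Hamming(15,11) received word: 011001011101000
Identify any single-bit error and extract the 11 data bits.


Syndrome = 0: no error detected

Data: 10101101000 (no errors)


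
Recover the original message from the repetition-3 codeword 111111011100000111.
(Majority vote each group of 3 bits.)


Groups: 111, 111, 011, 100, 000, 111
Majority votes: 111001

111001


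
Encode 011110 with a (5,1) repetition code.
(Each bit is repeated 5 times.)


Each bit -> 5 copies

000001111111111111111111100000


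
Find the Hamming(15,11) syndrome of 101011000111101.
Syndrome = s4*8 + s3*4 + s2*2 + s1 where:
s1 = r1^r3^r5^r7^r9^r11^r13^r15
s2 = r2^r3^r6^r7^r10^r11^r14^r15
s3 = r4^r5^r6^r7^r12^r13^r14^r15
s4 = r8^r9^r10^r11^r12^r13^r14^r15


s1=0, s2=1, s3=1, s4=1

Syndrome = 14 (error at position 14)


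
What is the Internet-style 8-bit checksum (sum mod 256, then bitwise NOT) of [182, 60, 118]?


Sum = 360 mod 256 = 104
Complement = 151

151


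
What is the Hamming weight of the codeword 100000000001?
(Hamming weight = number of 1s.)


Counting 1s in 100000000001

2


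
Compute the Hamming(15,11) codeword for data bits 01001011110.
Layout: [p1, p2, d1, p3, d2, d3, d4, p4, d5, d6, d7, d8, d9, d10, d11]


Parity bits: p1=0, p2=0, p3=0, p4=1

000010011011110


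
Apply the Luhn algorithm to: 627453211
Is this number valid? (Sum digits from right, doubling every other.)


Luhn sum = 41
41 mod 10 = 1

Invalid (Luhn sum mod 10 = 1)


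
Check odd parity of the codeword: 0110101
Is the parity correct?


Number of 1s: 4

No, parity error (4 ones)


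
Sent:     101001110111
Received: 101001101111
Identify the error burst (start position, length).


XOR: 000000011000

Burst at position 7, length 2


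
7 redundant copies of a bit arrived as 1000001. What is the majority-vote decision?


Ones: 2 out of 7
Threshold: 4

0 (2/7 voted 1)


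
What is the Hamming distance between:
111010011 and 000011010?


XOR: 111001001
Count of 1s: 5

5


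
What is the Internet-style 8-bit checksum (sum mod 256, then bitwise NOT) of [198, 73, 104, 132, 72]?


Sum = 579 mod 256 = 67
Complement = 188

188


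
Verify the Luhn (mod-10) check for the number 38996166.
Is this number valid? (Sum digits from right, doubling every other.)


Luhn sum = 45
45 mod 10 = 5

Invalid (Luhn sum mod 10 = 5)


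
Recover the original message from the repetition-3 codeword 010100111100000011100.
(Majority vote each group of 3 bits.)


Groups: 010, 100, 111, 100, 000, 011, 100
Majority votes: 0010010

0010010


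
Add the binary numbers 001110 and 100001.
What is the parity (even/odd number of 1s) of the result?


001110 = 14
100001 = 33
Sum = 47 = 101111
1s count = 5

odd parity (5 ones in 101111)


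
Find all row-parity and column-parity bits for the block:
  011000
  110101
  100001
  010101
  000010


Row parities: 00011
Column parities: 011011

Row P: 00011, Col P: 011011, Corner: 0


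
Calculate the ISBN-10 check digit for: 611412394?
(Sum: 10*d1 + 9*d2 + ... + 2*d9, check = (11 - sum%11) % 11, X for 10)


Weighted sum: 168
168 mod 11 = 3

Check digit: 8


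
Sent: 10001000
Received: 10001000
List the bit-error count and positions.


XOR: 00000000

0 errors (received matches sent)


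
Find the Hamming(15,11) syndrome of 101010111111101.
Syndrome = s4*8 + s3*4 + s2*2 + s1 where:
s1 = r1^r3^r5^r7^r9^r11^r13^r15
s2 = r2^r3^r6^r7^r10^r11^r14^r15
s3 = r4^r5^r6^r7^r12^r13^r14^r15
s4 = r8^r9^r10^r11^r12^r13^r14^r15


s1=0, s2=1, s3=1, s4=1

Syndrome = 14 (error at position 14)


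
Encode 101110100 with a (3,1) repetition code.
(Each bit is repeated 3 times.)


Each bit -> 3 copies

111000111111111000111000000


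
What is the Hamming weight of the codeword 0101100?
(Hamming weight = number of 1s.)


Counting 1s in 0101100

3


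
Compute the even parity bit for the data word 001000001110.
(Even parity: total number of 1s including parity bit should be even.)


Number of 1s in data: 4
Parity bit: 0

0


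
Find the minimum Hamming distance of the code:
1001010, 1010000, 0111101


Comparing all pairs, minimum distance: 3
Can detect 2 errors, correct 1 errors

3


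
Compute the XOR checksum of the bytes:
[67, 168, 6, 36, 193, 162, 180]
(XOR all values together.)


XOR chain: 67 ^ 168 ^ 6 ^ 36 ^ 193 ^ 162 ^ 180 = 30

30


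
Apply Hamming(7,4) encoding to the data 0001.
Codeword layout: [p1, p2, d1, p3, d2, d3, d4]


Parity bits: p1=1, p2=1, p3=1

1101001


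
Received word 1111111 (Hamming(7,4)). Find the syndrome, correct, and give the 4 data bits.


Syndrome = 0: no error detected

Data: 1111 (no errors)


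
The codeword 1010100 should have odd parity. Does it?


Number of 1s: 3

Yes, parity is correct (3 ones)


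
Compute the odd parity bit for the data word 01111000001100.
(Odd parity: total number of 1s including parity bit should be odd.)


Number of 1s in data: 6
Parity bit: 1

1


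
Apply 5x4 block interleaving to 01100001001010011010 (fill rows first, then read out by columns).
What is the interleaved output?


Matrix:
  0110
  0001
  0010
  1001
  1010
Read columns: 00011100001010101010

00011100001010101010


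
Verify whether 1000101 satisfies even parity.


Number of 1s: 3

No, parity error (3 ones)


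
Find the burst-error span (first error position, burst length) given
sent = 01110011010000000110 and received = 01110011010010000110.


XOR: 00000000000010000000

Burst at position 12, length 1


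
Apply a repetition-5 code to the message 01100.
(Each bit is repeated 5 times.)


Each bit -> 5 copies

0000011111111110000000000


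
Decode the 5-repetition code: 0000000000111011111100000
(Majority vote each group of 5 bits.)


Groups: 00000, 00000, 11101, 11111, 00000
Majority votes: 00110

00110


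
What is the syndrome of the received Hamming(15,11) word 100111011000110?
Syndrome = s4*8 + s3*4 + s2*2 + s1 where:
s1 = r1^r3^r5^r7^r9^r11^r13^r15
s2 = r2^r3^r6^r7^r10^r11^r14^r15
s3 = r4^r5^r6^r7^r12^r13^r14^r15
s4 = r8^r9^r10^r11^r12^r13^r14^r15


s1=0, s2=0, s3=1, s4=0

Syndrome = 4 (error at position 4)


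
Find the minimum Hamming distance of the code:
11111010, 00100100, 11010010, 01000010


Comparing all pairs, minimum distance: 2
Can detect 1 errors, correct 0 errors

2


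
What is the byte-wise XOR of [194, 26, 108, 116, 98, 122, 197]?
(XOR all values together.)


XOR chain: 194 ^ 26 ^ 108 ^ 116 ^ 98 ^ 122 ^ 197 = 29

29


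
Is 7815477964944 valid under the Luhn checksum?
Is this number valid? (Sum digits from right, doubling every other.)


Luhn sum = 76
76 mod 10 = 6

Invalid (Luhn sum mod 10 = 6)


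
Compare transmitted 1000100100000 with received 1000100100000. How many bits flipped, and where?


XOR: 0000000000000

0 errors (received matches sent)


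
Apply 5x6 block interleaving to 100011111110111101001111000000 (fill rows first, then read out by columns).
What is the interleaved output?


Matrix:
  100011
  111110
  111101
  001111
  000000
Read columns: 111000110001110011101101010110

111000110001110011101101010110


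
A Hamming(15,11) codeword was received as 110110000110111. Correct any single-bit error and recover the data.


Syndrome = 15: error at position 15

Data: 01000110110 (corrected bit 15)


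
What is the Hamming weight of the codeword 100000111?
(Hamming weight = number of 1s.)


Counting 1s in 100000111

4


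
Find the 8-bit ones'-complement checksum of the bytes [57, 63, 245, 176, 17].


Sum = 558 mod 256 = 46
Complement = 209

209


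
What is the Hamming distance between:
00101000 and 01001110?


XOR: 01100110
Count of 1s: 4

4


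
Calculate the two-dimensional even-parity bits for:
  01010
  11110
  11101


Row parities: 000
Column parities: 01001

Row P: 000, Col P: 01001, Corner: 0


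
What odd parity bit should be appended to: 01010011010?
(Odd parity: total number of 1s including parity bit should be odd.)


Number of 1s in data: 5
Parity bit: 0

0


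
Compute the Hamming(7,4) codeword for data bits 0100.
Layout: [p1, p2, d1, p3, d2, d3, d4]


Parity bits: p1=1, p2=0, p3=1

1001100


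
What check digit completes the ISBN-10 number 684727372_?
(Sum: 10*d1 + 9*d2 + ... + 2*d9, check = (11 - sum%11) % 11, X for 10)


Weighted sum: 297
297 mod 11 = 0

Check digit: 0


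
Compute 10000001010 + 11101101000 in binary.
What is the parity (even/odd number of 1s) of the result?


10000001010 = 1034
11101101000 = 1896
Sum = 2930 = 101101110010
1s count = 7

odd parity (7 ones in 101101110010)


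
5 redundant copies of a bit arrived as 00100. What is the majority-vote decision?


Ones: 1 out of 5
Threshold: 3

0 (1/5 voted 1)


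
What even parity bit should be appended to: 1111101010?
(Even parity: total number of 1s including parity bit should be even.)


Number of 1s in data: 7
Parity bit: 1

1


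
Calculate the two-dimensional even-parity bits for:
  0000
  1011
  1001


Row parities: 010
Column parities: 0010

Row P: 010, Col P: 0010, Corner: 1


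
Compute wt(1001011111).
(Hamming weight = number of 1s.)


Counting 1s in 1001011111

7


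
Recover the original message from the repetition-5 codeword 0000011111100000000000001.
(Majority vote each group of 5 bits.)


Groups: 00000, 11111, 10000, 00000, 00001
Majority votes: 01000

01000


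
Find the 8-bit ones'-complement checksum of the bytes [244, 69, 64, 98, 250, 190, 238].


Sum = 1153 mod 256 = 129
Complement = 126

126


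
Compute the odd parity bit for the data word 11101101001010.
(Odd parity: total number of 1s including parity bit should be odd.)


Number of 1s in data: 8
Parity bit: 1

1


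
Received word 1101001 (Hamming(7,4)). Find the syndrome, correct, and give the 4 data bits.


Syndrome = 0: no error detected

Data: 0001 (no errors)


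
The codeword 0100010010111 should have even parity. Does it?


Number of 1s: 6

Yes, parity is correct (6 ones)


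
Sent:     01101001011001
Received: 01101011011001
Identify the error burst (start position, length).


XOR: 00000010000000

Burst at position 6, length 1


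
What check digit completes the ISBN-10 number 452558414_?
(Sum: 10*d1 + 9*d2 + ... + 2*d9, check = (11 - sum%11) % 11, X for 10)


Weighted sum: 233
233 mod 11 = 2

Check digit: 9


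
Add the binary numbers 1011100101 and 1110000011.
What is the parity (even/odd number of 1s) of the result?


1011100101 = 741
1110000011 = 899
Sum = 1640 = 11001101000
1s count = 5

odd parity (5 ones in 11001101000)


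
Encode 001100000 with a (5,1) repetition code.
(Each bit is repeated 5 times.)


Each bit -> 5 copies

000000000011111111110000000000000000000000000


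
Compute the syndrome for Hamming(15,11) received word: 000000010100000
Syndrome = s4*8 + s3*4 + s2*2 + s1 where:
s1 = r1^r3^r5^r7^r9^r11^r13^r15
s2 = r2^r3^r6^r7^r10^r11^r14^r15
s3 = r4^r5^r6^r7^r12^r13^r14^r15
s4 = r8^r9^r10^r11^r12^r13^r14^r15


s1=0, s2=1, s3=0, s4=0

Syndrome = 2 (error at position 2)


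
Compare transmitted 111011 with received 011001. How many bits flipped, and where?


XOR: 100010

2 error(s) at position(s): 0, 4


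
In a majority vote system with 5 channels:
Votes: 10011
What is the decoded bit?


Ones: 3 out of 5
Threshold: 3

1 (3/5 voted 1)


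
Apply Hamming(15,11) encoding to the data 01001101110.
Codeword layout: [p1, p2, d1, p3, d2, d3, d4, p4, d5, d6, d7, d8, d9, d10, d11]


Parity bits: p1=1, p2=0, p3=0, p4=1

100010011101110


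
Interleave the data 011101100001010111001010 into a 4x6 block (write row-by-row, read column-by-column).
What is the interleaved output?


Matrix:
  011101
  100001
  010111
  001010
Read columns: 010010101001101000111110

010010101001101000111110
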